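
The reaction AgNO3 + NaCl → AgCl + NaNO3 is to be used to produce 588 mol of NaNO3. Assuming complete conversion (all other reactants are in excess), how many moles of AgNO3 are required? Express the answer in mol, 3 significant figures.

n(NaNO3) = 588.0 mol
n(AgNO3) = (1/1) × 588.0 = 588.0 mol

588 mol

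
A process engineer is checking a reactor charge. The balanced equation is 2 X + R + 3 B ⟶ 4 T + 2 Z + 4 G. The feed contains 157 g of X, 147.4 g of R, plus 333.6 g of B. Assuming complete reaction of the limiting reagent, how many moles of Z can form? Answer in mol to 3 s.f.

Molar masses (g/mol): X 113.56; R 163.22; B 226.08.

n(X) = 157.0 / 113.56 = 1.383 mol
n(R) = 147.4 / 163.22 = 0.9031 mol
n(B) = 333.6 / 226.08 = 1.476 mol
n/ν for X = 1.383/2 = 0.6915
n/ν for R = 0.9031/1 = 0.9031
n/ν for B = 1.476/3 = 0.4920
Smallest n/ν is B → limiting reagent.
n(Z) = (2/3) × 1.476 = 0.9840 mol

0.984 mol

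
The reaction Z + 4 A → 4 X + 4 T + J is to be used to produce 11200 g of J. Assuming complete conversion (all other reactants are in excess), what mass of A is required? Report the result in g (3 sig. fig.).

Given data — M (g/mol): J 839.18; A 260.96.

n(J) = 11200 / 839.18 = 13.35 mol
n(A) = (4/1) × 13.35 = 53.40 mol
mass = 53.40 × 260.96 = 13940 g

13900 g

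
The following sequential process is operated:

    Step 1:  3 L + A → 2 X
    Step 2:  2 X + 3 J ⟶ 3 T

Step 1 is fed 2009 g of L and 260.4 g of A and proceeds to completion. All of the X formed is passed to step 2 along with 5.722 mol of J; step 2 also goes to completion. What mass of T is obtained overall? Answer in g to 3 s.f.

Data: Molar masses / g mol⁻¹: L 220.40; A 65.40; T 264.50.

1510 g

Step 1:
n(L) = 2009 / 220.40 = 9.115 mol
n(A) = 260.4 / 65.40 = 3.982 mol
n/ν for L = 9.115/3 = 3.038
n/ν for A = 3.982/1 = 3.982
Smallest n/ν is L → limiting reagent.
n(X) produced = (2/3) × 9.115 = 6.077 mol
Step 2:
n(X) available = 6.077 mol
n(J) = 5.722 mol
n/ν for X = 6.077/2 = 3.039
n/ν for J = 5.722/3 = 1.907
Smallest n/ν is J → limiting reagent.
n(T) = (3/3) × 5.722 = 5.722 mol
mass = 5.722 × 264.50 = 1513 g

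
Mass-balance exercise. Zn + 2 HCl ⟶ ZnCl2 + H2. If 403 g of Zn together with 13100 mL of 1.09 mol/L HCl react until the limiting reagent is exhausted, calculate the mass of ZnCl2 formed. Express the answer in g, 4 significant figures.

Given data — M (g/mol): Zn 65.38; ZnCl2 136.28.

n(Zn) = 403.0 / 65.38 = 6.164 mol
n(HCl) = 1.09 × 13100/1000 = 14.28 mol
n/ν for Zn = 6.164/1 = 6.164
n/ν for HCl = 14.28/2 = 7.140
Smallest n/ν is Zn → limiting reagent.
n(ZnCl2) = (1/1) × 6.164 = 6.164 mol
mass = 6.164 × 136.28 = 840.0 g

840.0 g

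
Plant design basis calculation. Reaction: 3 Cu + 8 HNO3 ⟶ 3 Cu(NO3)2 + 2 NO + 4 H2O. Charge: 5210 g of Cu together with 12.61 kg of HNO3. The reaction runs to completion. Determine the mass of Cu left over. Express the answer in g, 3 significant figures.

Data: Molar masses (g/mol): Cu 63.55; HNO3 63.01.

n(Cu) = 5210 / 63.55 = 81.98 mol
n(HNO3) = 12.61×1000 / 63.01 = 200.1 mol
n/ν → Cu: 27.33, HNO3: 25.01; HNO3 is limiting.
Cu consumed = (3/8) × 200.1 = 75.04 mol
Cu remaining = 81.98 − 75.04 = 6.940 mol
mass = 6.940 × 63.55 = 441.0 g

441 g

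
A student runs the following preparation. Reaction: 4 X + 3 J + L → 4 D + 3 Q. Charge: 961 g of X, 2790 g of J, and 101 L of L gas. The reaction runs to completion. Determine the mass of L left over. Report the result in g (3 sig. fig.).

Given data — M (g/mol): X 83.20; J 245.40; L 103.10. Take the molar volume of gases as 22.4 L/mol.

n(X) = 961.0 / 83.20 = 11.55 mol
n(J) = 2790 / 245.40 = 11.37 mol
n(L) = 101.0 / 22.4 = 4.509 mol
n/ν → X: 2.888, J: 3.790, L: 4.509; X is limiting.
L consumed = (1/4) × 11.55 = 2.888 mol
L remaining = 4.509 − 2.888 = 1.621 mol
mass = 1.621 × 103.10 = 167.1 g

167 g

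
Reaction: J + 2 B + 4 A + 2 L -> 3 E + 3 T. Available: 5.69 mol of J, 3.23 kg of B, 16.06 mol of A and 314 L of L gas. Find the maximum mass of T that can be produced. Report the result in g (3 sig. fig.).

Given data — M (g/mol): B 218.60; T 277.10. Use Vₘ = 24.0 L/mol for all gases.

n(J) = 5.690 mol
n(B) = 3.230×1000 / 218.60 = 14.78 mol
n(A) = 16.06 mol
n(L) = 314.0 / 24.0 = 13.08 mol
n/ν for J = 5.690/1 = 5.690
n/ν for B = 14.78/2 = 7.390
n/ν for A = 16.06/4 = 4.015
n/ν for L = 13.08/2 = 6.540
Smallest n/ν is A → limiting reagent.
n(T) = (3/4) × 16.06 = 12.05 mol
mass = 12.05 × 277.10 = 3339 g

3340 g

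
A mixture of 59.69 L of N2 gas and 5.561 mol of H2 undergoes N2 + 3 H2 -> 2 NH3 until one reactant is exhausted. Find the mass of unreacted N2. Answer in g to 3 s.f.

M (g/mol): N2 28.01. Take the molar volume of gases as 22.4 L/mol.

n(N2) = 59.69 / 22.4 = 2.665 mol
n(H2) = 5.561 mol
n/ν for N2 = 2.665/1 = 2.665
n/ν for H2 = 5.561/3 = 1.854
Smallest n/ν is H2 → limiting reagent.
N2 consumed = (1/3) × 5.561 = 1.854 mol
N2 remaining = 2.665 − 1.854 = 0.8110 mol
mass = 0.8110 × 28.01 = 22.72 g

22.7 g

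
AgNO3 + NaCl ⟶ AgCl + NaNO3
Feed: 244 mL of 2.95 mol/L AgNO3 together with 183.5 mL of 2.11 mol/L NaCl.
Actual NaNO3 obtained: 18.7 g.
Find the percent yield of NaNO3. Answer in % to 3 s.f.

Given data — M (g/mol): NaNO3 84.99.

56.8 %

n(AgNO3) = 2.95 × 244.0/1000 = 0.7198 mol
n(NaCl) = 2.11 × 183.5/1000 = 0.3872 mol
n/ν for AgNO3 = 0.7198/1 = 0.7198
n/ν for NaCl = 0.3872/1 = 0.3872
Smallest n/ν is NaCl → limiting reagent.
theoretical n(NaNO3) = (1/1) × 0.3872 = 0.3872 mol → 32.91 g
% yield = 18.7 / 32.91 × 100 = 56.82 %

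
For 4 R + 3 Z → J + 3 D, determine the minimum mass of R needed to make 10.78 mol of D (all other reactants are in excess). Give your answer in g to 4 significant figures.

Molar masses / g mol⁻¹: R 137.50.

n(D) = 10.78 mol
n(R) = (4/3) × 10.78 = 14.37 mol
mass = 14.37 × 137.50 = 1976 g

1976 g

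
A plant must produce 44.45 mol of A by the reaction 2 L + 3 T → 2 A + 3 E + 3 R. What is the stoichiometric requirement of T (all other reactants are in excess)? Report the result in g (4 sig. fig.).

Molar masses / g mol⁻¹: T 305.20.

n(A) = 44.45 mol
n(T) = (3/2) × 44.45 = 66.68 mol
mass = 66.68 × 305.20 = 20350 g

20350 g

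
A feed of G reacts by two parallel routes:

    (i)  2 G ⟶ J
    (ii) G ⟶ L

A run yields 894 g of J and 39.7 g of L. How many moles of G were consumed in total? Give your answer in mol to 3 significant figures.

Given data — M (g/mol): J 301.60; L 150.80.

n(J) = 894 / 301.60 = 2.964 mol
n(L) = 39.7 / 150.80 = 0.2633 mol
n(G) via (i) = (2/1)×2.964 = 5.928 mol
n(G) via (ii) = (1/1)×0.2633 = 0.2633 mol
total n(G) = 5.928 + 0.2633 = 6.191 mol

6.19 mol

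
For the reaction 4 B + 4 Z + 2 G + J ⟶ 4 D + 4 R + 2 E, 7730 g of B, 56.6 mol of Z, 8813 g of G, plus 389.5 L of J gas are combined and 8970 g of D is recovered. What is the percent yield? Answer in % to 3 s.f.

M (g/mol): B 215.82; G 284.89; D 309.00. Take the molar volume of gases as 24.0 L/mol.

n(B) = 7730 / 215.82 = 35.82 mol
n(Z) = 56.60 mol
n(G) = 8813 / 284.89 = 30.93 mol
n(J) = 389.5 / 24.0 = 16.23 mol
n/ν for B = 35.82/4 = 8.955
n/ν for Z = 56.60/4 = 14.15
n/ν for G = 30.93/2 = 15.47
n/ν for J = 16.23/1 = 16.23
Smallest n/ν is B → limiting reagent.
theoretical n(D) = (4/4) × 35.82 = 35.82 mol → 11070 g
% yield = 8970 / 11070 × 100 = 81.03 %

81.0 %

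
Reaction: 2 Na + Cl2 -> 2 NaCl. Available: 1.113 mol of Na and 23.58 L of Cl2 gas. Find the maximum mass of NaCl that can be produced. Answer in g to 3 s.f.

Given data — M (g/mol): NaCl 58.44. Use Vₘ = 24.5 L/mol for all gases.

n(Na) = 1.113 mol
n(Cl2) = 23.58 / 24.5 = 0.9624 mol
n/ν → Na: 0.5565, Cl2: 0.9624; Na is limiting.
n(NaCl) = (2/2) × 1.113 = 1.113 mol
mass = 1.113 × 58.44 = 65.04 g

65.0 g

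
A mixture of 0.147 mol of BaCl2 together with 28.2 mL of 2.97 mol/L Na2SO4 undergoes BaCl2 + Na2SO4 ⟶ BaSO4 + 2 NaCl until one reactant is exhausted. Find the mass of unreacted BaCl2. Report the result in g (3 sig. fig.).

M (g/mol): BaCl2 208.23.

13.2 g

n(BaCl2) = 0.1470 mol
n(Na2SO4) = 2.97 × 28.20/1000 = 0.08375 mol
n/ν for BaCl2 = 0.1470/1 = 0.1470
n/ν for Na2SO4 = 0.08375/1 = 0.08375
Smallest n/ν is Na2SO4 → limiting reagent.
BaCl2 consumed = (1/1) × 0.08375 = 0.08375 mol
BaCl2 remaining = 0.1470 − 0.08375 = 0.06325 mol
mass = 0.06325 × 208.23 = 13.17 g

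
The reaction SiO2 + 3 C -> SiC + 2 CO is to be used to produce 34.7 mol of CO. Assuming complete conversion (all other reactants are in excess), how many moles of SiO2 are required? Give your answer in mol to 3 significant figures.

n(CO) = 34.70 mol
n(SiO2) = (1/2) × 34.70 = 17.35 mol

17.4 mol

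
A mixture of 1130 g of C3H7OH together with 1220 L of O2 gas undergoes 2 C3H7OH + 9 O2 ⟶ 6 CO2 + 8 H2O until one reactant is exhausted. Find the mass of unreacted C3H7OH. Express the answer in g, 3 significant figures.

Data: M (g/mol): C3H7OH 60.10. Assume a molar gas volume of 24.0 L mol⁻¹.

451 g

n(C3H7OH) = 1130 / 60.10 = 18.80 mol
n(O2) = 1220 / 24.0 = 50.83 mol
n/ν for C3H7OH = 18.80/2 = 9.400
n/ν for O2 = 50.83/9 = 5.648
Smallest n/ν is O2 → limiting reagent.
C3H7OH consumed = (2/9) × 50.83 = 11.30 mol
C3H7OH remaining = 18.80 − 11.30 = 7.500 mol
mass = 7.500 × 60.10 = 450.8 g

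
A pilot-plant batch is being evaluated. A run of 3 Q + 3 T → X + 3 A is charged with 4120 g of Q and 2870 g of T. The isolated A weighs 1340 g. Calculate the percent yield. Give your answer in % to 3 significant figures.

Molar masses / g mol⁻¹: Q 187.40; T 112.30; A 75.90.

n(Q) = 4120 / 187.40 = 21.99 mol
n(T) = 2870 / 112.30 = 25.56 mol
n/ν → Q: 7.330, T: 8.520; Q is limiting.
theoretical n(A) = (3/3) × 21.99 = 21.99 mol → 1669 g
% yield = 1340 / 1669 × 100 = 80.29 %

80.3 %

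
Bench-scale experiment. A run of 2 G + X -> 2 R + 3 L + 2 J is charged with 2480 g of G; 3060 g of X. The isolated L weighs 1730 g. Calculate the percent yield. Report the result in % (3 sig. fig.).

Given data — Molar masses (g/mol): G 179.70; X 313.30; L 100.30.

83.3 %

n(G) = 2480 / 179.70 = 13.80 mol
n(X) = 3060 / 313.30 = 9.767 mol
n/ν for G = 13.80/2 = 6.900
n/ν for X = 9.767/1 = 9.767
Smallest n/ν is G → limiting reagent.
theoretical n(L) = (3/2) × 13.80 = 20.70 mol → 2076 g
% yield = 1730 / 2076 × 100 = 83.33 %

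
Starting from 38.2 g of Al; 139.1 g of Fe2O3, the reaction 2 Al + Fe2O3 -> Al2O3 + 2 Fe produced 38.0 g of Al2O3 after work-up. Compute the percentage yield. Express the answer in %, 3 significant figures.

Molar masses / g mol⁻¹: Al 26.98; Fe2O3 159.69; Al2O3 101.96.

52.6 %

n(Al) = 38.20 / 26.98 = 1.416 mol
n(Fe2O3) = 139.1 / 159.69 = 0.8711 mol
n/ν for Al = 1.416/2 = 0.7080
n/ν for Fe2O3 = 0.8711/1 = 0.8711
Smallest n/ν is Al → limiting reagent.
theoretical n(Al2O3) = (1/2) × 1.416 = 0.7080 mol → 72.19 g
% yield = 38.0 / 72.19 × 100 = 52.64 %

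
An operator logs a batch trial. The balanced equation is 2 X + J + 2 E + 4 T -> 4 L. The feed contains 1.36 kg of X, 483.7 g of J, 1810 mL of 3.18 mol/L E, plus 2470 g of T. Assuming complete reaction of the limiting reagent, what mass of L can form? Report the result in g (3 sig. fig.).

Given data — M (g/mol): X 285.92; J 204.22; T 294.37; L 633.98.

n(X) = 1.360×1000 / 285.92 = 4.757 mol
n(J) = 483.7 / 204.22 = 2.369 mol
n(E) = 3.18 × 1810/1000 = 5.756 mol
n(T) = 2470 / 294.37 = 8.391 mol
n/ν → X: 2.379, J: 2.369, E: 2.878, T: 2.098; T is limiting.
n(L) = (4/4) × 8.391 = 8.391 mol
mass = 8.391 × 633.98 = 5320 g

5320 g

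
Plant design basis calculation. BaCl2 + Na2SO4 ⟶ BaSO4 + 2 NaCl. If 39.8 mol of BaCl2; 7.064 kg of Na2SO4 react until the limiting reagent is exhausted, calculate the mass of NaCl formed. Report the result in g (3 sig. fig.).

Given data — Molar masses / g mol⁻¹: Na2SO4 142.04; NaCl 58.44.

4650 g

n(BaCl2) = 39.80 mol
n(Na2SO4) = 7.064×1000 / 142.04 = 49.73 mol
n/ν → BaCl2: 39.80, Na2SO4: 49.73; BaCl2 is limiting.
n(NaCl) = (2/1) × 39.80 = 79.60 mol
mass = 79.60 × 58.44 = 4652 g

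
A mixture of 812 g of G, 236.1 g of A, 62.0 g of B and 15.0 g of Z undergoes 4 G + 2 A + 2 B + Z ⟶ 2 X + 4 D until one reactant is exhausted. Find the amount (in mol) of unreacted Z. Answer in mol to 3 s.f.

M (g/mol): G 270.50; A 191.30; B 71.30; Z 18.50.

0.376 mol

n(G) = 812.0 / 270.50 = 3.002 mol
n(A) = 236.1 / 191.30 = 1.234 mol
n(B) = 62.00 / 71.30 = 0.8696 mol
n(Z) = 15.00 / 18.50 = 0.8108 mol
n/ν → G: 0.7505, A: 0.6170, B: 0.4348, Z: 0.8108; B is limiting.
Z consumed = (1/2) × 0.8696 = 0.4348 mol
Z remaining = 0.8108 − 0.4348 = 0.3760 mol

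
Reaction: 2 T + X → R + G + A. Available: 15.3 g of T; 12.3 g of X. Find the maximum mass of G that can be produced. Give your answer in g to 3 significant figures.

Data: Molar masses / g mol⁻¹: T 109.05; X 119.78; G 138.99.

n(T) = 15.30 / 109.05 = 0.1403 mol
n(X) = 12.30 / 119.78 = 0.1027 mol
n/ν → T: 0.07015, X: 0.1027; T is limiting.
n(G) = (1/2) × 0.1403 = 0.07015 mol
mass = 0.07015 × 138.99 = 9.750 g

9.75 g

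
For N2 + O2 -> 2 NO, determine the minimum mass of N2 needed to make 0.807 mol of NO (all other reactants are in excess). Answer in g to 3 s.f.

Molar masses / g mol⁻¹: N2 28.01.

n(NO) = 0.8070 mol
n(N2) = (1/2) × 0.8070 = 0.4035 mol
mass = 0.4035 × 28.01 = 11.30 g

11.3 g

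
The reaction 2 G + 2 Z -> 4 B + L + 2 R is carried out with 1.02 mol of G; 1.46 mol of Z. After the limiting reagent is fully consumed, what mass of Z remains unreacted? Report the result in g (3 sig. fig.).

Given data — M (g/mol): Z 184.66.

n(G) = 1.020 mol
n(Z) = 1.460 mol
n/ν → G: 0.5100, Z: 0.7300; G is limiting.
Z consumed = (2/2) × 1.020 = 1.020 mol
Z remaining = 1.460 − 1.020 = 0.4400 mol
mass = 0.4400 × 184.66 = 81.25 g

81.3 g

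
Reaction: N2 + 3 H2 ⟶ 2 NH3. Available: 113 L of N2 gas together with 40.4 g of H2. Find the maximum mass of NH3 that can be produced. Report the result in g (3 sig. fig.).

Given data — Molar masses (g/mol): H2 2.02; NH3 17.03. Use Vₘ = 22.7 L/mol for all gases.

170 g

n(N2) = 113.0 / 22.7 = 4.978 mol
n(H2) = 40.40 / 2.02 = 20.00 mol
n/ν for N2 = 4.978/1 = 4.978
n/ν for H2 = 20.00/3 = 6.667
Smallest n/ν is N2 → limiting reagent.
n(NH3) = (2/1) × 4.978 = 9.956 mol
mass = 9.956 × 17.03 = 169.6 g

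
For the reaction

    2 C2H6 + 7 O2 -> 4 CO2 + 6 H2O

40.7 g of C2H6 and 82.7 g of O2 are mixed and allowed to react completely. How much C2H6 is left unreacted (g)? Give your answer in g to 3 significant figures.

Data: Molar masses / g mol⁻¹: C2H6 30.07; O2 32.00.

n(C2H6) = 40.70 / 30.07 = 1.354 mol
n(O2) = 82.70 / 32.00 = 2.584 mol
n/ν for C2H6 = 1.354/2 = 0.6770
n/ν for O2 = 2.584/7 = 0.3691
Smallest n/ν is O2 → limiting reagent.
C2H6 consumed = (2/7) × 2.584 = 0.7383 mol
C2H6 remaining = 1.354 − 0.7383 = 0.6157 mol
mass = 0.6157 × 30.07 = 18.51 g

18.5 g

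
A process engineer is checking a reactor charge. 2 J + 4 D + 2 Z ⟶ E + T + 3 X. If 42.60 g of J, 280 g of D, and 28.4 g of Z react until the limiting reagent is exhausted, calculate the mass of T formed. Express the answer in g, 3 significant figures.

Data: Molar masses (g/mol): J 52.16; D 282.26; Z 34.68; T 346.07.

n(J) = 42.60 / 52.16 = 0.8167 mol
n(D) = 280.0 / 282.26 = 0.9920 mol
n(Z) = 28.40 / 34.68 = 0.8189 mol
n/ν for J = 0.8167/2 = 0.4084
n/ν for D = 0.9920/4 = 0.2480
n/ν for Z = 0.8189/2 = 0.4095
Smallest n/ν is D → limiting reagent.
n(T) = (1/4) × 0.9920 = 0.2480 mol
mass = 0.2480 × 346.07 = 85.83 g

85.8 g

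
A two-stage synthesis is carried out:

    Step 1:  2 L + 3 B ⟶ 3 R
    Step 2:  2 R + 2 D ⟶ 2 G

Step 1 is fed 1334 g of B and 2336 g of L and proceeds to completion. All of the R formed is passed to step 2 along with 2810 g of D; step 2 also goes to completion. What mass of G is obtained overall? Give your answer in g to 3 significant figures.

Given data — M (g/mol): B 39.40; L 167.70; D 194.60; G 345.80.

Step 1:
n(B) = 1334 / 39.40 = 33.86 mol
n(L) = 2336 / 167.70 = 13.93 mol
n/ν for B = 33.86/3 = 11.29
n/ν for L = 13.93/2 = 6.965
Smallest n/ν is L → limiting reagent.
n(R) produced = (3/2) × 13.93 = 20.90 mol
Step 2:
n(R) available = 20.90 mol
n(D) = 2810 / 194.60 = 14.44 mol
n/ν for R = 20.90/2 = 10.45
n/ν for D = 14.44/2 = 7.220
Smallest n/ν is D → limiting reagent.
n(G) = (2/2) × 14.44 = 14.44 mol
mass = 14.44 × 345.80 = 4993 g

4990 g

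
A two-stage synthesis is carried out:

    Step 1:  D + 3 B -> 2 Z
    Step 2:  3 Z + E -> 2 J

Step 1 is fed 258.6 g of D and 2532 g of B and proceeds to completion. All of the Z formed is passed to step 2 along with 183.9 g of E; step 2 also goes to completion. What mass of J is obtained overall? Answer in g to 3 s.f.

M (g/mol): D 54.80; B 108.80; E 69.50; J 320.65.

1700 g

Step 1:
n(D) = 258.6 / 54.80 = 4.719 mol
n(B) = 2532 / 108.80 = 23.27 mol
n/ν → D: 4.719, B: 7.757; D is limiting.
n(Z) produced = (2/1) × 4.719 = 9.438 mol
Step 2:
n(Z) available = 9.438 mol
n(E) = 183.9 / 69.50 = 2.646 mol
n/ν → Z: 3.146, E: 2.646; E is limiting.
n(J) = (2/1) × 2.646 = 5.292 mol
mass = 5.292 × 320.65 = 1697 g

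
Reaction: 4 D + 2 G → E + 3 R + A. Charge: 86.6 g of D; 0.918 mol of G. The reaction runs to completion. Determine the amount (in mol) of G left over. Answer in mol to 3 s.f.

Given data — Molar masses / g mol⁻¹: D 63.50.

n(D) = 86.60 / 63.50 = 1.364 mol
n(G) = 0.9180 mol
n/ν for D = 1.364/4 = 0.3410
n/ν for G = 0.9180/2 = 0.4590
Smallest n/ν is D → limiting reagent.
G consumed = (2/4) × 1.364 = 0.6820 mol
G remaining = 0.9180 − 0.6820 = 0.2360 mol

0.236 mol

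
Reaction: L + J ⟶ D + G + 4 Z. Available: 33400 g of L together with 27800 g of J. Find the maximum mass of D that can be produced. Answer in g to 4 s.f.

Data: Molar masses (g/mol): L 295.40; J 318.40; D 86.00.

n(L) = 33400 / 295.40 = 113.1 mol
n(J) = 27800 / 318.40 = 87.31 mol
n/ν for L = 113.1/1 = 113.1
n/ν for J = 87.31/1 = 87.31
Smallest n/ν is J → limiting reagent.
n(D) = (1/1) × 87.31 = 87.31 mol
mass = 87.31 × 86.00 = 7509 g

7509 g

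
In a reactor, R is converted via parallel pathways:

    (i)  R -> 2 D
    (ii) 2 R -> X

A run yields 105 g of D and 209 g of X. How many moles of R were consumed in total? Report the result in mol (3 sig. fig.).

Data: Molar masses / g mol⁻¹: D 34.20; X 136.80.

n(D) = 105 / 34.20 = 3.070 mol
n(X) = 209 / 136.80 = 1.528 mol
n(R) via (i) = (1/2)×3.070 = 1.535 mol
n(R) via (ii) = (2/1)×1.528 = 3.056 mol
total n(R) = 1.535 + 3.056 = 4.591 mol

4.59 mol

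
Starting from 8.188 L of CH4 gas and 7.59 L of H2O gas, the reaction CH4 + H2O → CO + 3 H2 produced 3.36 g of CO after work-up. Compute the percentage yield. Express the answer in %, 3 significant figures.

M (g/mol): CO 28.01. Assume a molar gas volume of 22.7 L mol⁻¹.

n(CH4) = 8.188 / 22.7 = 0.3607 mol
n(H2O) = 7.590 / 22.7 = 0.3344 mol
n/ν for CH4 = 0.3607/1 = 0.3607
n/ν for H2O = 0.3344/1 = 0.3344
Smallest n/ν is H2O → limiting reagent.
theoretical n(CO) = (1/1) × 0.3344 = 0.3344 mol → 9.367 g
% yield = 3.36 / 9.367 × 100 = 35.87 %

35.9 %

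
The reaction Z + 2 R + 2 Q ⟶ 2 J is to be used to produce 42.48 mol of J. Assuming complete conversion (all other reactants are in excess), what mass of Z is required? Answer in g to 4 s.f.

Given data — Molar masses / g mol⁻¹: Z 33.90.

n(J) = 42.48 mol
n(Z) = (1/2) × 42.48 = 21.24 mol
mass = 21.24 × 33.90 = 720.0 g

720.0 g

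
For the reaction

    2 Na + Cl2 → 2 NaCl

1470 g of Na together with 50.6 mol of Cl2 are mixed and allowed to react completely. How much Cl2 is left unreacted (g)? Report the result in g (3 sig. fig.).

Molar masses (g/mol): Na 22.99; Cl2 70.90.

1320 g

n(Na) = 1470 / 22.99 = 63.94 mol
n(Cl2) = 50.60 mol
n/ν → Na: 31.97, Cl2: 50.60; Na is limiting.
Cl2 consumed = (1/2) × 63.94 = 31.97 mol
Cl2 remaining = 50.60 − 31.97 = 18.63 mol
mass = 18.63 × 70.90 = 1321 g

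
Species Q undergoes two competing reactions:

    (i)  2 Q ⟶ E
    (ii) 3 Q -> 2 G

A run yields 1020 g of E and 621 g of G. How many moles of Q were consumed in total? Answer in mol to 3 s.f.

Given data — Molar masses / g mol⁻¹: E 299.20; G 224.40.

n(E) = 1020 / 299.20 = 3.409 mol
n(G) = 621 / 224.40 = 2.767 mol
n(Q) via (i) = (2/1)×3.409 = 6.818 mol
n(Q) via (ii) = (3/2)×2.767 = 4.151 mol
total n(Q) = 6.818 + 4.151 = 10.97 mol

11.0 mol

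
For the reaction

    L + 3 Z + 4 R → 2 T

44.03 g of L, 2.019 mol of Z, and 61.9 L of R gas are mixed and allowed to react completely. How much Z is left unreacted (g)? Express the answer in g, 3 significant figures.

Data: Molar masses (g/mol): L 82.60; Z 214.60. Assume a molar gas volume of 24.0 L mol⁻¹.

90.1 g

n(L) = 44.03 / 82.60 = 0.5331 mol
n(Z) = 2.019 mol
n(R) = 61.90 / 24.0 = 2.579 mol
n/ν for L = 0.5331/1 = 0.5331
n/ν for Z = 2.019/3 = 0.6730
n/ν for R = 2.579/4 = 0.6448
Smallest n/ν is L → limiting reagent.
Z consumed = (3/1) × 0.5331 = 1.599 mol
Z remaining = 2.019 − 1.599 = 0.4200 mol
mass = 0.4200 × 214.60 = 90.13 g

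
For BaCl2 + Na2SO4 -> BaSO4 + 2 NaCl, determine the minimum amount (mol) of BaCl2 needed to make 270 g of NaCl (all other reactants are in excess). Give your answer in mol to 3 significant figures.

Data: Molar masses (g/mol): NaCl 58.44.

2.31 mol

n(NaCl) = 270 / 58.44 = 4.620 mol
n(BaCl2) = (1/2) × 4.620 = 2.310 mol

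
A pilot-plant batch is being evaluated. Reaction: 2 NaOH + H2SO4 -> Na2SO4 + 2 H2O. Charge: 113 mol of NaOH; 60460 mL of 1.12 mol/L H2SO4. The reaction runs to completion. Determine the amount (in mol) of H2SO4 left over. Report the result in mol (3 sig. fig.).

n(NaOH) = 113.0 mol
n(H2SO4) = 1.12 × 60460/1000 = 67.72 mol
n/ν for NaOH = 113.0/2 = 56.50
n/ν for H2SO4 = 67.72/1 = 67.72
Smallest n/ν is NaOH → limiting reagent.
H2SO4 consumed = (1/2) × 113.0 = 56.50 mol
H2SO4 remaining = 67.72 − 56.50 = 11.22 mol

11.2 mol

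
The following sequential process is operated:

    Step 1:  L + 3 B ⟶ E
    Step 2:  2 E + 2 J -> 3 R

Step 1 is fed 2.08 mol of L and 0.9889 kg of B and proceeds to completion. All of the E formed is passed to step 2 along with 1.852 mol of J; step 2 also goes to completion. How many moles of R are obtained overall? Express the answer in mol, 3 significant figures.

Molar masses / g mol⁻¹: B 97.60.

2.78 mol

Step 1:
n(L) = 2.080 mol
n(B) = 0.9889×1000 / 97.60 = 10.13 mol
n/ν → L: 2.080, B: 3.377; L is limiting.
n(E) produced = (1/1) × 2.080 = 2.080 mol
Step 2:
n(E) available = 2.080 mol
n(J) = 1.852 mol
n/ν → E: 1.040, J: 0.9260; J is limiting.
n(R) = (3/2) × 1.852 = 2.778 mol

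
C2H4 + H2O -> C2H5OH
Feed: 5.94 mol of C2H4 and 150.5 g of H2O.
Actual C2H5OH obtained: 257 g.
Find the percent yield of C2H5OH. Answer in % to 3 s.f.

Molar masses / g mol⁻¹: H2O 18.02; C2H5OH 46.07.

n(C2H4) = 5.940 mol
n(H2O) = 150.5 / 18.02 = 8.352 mol
n/ν → C2H4: 5.940, H2O: 8.352; C2H4 is limiting.
theoretical n(C2H5OH) = (1/1) × 5.940 = 5.940 mol → 273.7 g
% yield = 257 / 273.7 × 100 = 93.90 %

93.9 %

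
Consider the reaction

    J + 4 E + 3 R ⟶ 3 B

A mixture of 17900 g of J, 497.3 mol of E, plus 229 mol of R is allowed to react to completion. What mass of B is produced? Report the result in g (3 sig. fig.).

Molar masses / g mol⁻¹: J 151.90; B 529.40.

n(J) = 17900 / 151.90 = 117.8 mol
n(E) = 497.3 mol
n(R) = 229.0 mol
n/ν for J = 117.8/1 = 117.8
n/ν for E = 497.3/4 = 124.3
n/ν for R = 229.0/3 = 76.33
Smallest n/ν is R → limiting reagent.
n(B) = (3/3) × 229.0 = 229.0 mol
mass = 229.0 × 529.40 = 121200 g

121000 g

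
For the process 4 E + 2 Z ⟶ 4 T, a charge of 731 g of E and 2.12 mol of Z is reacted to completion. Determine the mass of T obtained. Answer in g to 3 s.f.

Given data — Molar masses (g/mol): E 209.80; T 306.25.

n(E) = 731.0 / 209.80 = 3.484 mol
n(Z) = 2.120 mol
n/ν for E = 3.484/4 = 0.8710
n/ν for Z = 2.120/2 = 1.060
Smallest n/ν is E → limiting reagent.
n(T) = (4/4) × 3.484 = 3.484 mol
mass = 3.484 × 306.25 = 1067 g

1070 g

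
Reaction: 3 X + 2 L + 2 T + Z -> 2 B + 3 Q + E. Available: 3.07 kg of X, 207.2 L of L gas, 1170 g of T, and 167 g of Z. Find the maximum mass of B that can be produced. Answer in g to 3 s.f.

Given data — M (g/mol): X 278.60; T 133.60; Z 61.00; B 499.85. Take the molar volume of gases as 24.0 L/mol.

2740 g

n(X) = 3.070×1000 / 278.60 = 11.02 mol
n(L) = 207.2 / 24.0 = 8.633 mol
n(T) = 1170 / 133.60 = 8.757 mol
n(Z) = 167.0 / 61.00 = 2.738 mol
n/ν for X = 11.02/3 = 3.673
n/ν for L = 8.633/2 = 4.317
n/ν for T = 8.757/2 = 4.379
n/ν for Z = 2.738/1 = 2.738
Smallest n/ν is Z → limiting reagent.
n(B) = (2/1) × 2.738 = 5.476 mol
mass = 5.476 × 499.85 = 2737 g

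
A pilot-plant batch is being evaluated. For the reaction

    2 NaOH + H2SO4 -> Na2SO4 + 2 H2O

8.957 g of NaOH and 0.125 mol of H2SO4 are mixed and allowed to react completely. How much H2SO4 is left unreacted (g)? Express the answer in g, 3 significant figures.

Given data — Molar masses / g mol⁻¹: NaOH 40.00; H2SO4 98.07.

n(NaOH) = 8.957 / 40.00 = 0.2239 mol
n(H2SO4) = 0.1250 mol
n/ν → NaOH: 0.1120, H2SO4: 0.1250; NaOH is limiting.
H2SO4 consumed = (1/2) × 0.2239 = 0.1120 mol
H2SO4 remaining = 0.1250 − 0.1120 = 0.01300 mol
mass = 0.01300 × 98.07 = 1.275 g

1.28 g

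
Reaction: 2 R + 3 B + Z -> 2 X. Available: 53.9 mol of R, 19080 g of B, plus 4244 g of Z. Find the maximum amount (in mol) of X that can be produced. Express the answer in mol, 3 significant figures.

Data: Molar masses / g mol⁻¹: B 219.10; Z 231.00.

36.7 mol

n(R) = 53.90 mol
n(B) = 19080 / 219.10 = 87.08 mol
n(Z) = 4244 / 231.00 = 18.37 mol
n/ν for R = 53.90/2 = 26.95
n/ν for B = 87.08/3 = 29.03
n/ν for Z = 18.37/1 = 18.37
Smallest n/ν is Z → limiting reagent.
n(X) = (2/1) × 18.37 = 36.74 mol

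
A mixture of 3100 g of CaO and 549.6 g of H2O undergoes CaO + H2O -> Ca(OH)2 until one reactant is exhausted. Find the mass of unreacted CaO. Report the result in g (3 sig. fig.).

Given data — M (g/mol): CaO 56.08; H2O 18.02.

n(CaO) = 3100 / 56.08 = 55.28 mol
n(H2O) = 549.6 / 18.02 = 30.50 mol
n/ν for CaO = 55.28/1 = 55.28
n/ν for H2O = 30.50/1 = 30.50
Smallest n/ν is H2O → limiting reagent.
CaO consumed = (1/1) × 30.50 = 30.50 mol
CaO remaining = 55.28 − 30.50 = 24.78 mol
mass = 24.78 × 56.08 = 1390 g

1390 g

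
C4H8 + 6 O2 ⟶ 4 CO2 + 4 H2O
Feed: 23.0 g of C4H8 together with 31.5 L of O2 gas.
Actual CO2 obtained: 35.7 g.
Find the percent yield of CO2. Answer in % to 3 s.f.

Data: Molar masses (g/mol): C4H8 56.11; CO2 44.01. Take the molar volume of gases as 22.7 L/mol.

n(C4H8) = 23.00 / 56.11 = 0.4099 mol
n(O2) = 31.50 / 22.7 = 1.388 mol
n/ν → C4H8: 0.4099, O2: 0.2313; O2 is limiting.
theoretical n(CO2) = (4/6) × 1.388 = 0.9253 mol → 40.72 g
% yield = 35.7 / 40.72 × 100 = 87.67 %

87.7 %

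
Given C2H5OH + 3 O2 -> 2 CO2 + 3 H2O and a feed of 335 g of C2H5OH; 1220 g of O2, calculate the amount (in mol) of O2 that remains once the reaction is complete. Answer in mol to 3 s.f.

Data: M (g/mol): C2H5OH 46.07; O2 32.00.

16.3 mol

n(C2H5OH) = 335.0 / 46.07 = 7.272 mol
n(O2) = 1220 / 32.00 = 38.13 mol
n/ν for C2H5OH = 7.272/1 = 7.272
n/ν for O2 = 38.13/3 = 12.71
Smallest n/ν is C2H5OH → limiting reagent.
O2 consumed = (3/1) × 7.272 = 21.82 mol
O2 remaining = 38.13 − 21.82 = 16.31 mol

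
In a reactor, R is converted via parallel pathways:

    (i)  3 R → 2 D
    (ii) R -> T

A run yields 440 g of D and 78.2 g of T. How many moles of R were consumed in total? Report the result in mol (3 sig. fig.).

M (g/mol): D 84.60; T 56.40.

n(D) = 440 / 84.60 = 5.201 mol
n(T) = 78.2 / 56.40 = 1.387 mol
n(R) via (i) = (3/2)×5.201 = 7.802 mol
n(R) via (ii) = (1/1)×1.387 = 1.387 mol
total n(R) = 7.802 + 1.387 = 9.189 mol

9.19 mol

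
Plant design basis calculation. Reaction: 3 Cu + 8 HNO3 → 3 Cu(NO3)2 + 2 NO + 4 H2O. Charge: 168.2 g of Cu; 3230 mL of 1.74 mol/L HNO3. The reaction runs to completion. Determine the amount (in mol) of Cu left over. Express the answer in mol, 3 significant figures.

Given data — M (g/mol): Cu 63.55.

n(Cu) = 168.2 / 63.55 = 2.647 mol
n(HNO3) = 1.74 × 3230/1000 = 5.620 mol
n/ν for Cu = 2.647/3 = 0.8823
n/ν for HNO3 = 5.620/8 = 0.7025
Smallest n/ν is HNO3 → limiting reagent.
Cu consumed = (3/8) × 5.620 = 2.108 mol
Cu remaining = 2.647 − 2.108 = 0.5390 mol

0.539 mol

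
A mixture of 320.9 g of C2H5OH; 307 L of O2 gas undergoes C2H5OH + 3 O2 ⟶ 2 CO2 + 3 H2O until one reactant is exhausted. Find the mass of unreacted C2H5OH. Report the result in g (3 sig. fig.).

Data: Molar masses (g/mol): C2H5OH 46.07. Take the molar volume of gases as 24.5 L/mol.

128 g

n(C2H5OH) = 320.9 / 46.07 = 6.965 mol
n(O2) = 307.0 / 24.5 = 12.53 mol
n/ν for C2H5OH = 6.965/1 = 6.965
n/ν for O2 = 12.53/3 = 4.177
Smallest n/ν is O2 → limiting reagent.
C2H5OH consumed = (1/3) × 12.53 = 4.177 mol
C2H5OH remaining = 6.965 − 4.177 = 2.788 mol
mass = 2.788 × 46.07 = 128.4 g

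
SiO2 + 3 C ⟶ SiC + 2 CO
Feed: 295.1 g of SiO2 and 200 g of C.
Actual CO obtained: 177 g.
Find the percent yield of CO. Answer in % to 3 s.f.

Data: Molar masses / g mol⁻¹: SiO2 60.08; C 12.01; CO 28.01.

n(SiO2) = 295.1 / 60.08 = 4.912 mol
n(C) = 200.0 / 12.01 = 16.65 mol
n/ν for SiO2 = 4.912/1 = 4.912
n/ν for C = 16.65/3 = 5.550
Smallest n/ν is SiO2 → limiting reagent.
theoretical n(CO) = (2/1) × 4.912 = 9.824 mol → 275.2 g
% yield = 177 / 275.2 × 100 = 64.32 %

64.3 %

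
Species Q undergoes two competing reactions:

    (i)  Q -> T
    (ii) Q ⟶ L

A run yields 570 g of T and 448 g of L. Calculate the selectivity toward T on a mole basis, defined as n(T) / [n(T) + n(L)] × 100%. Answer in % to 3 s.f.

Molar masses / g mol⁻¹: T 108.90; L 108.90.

n(T) = 570 / 108.90 = 5.234 mol
n(L) = 448 / 108.90 = 4.114 mol
selectivity = 5.234/(5.234+4.114) × 100 = 55.99 %

56.0 %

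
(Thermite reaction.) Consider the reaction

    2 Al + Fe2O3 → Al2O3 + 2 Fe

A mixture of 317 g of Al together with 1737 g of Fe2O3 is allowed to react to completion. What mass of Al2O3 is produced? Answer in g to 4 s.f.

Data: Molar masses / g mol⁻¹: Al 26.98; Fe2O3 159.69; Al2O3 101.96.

599.0 g

n(Al) = 317.0 / 26.98 = 11.75 mol
n(Fe2O3) = 1737 / 159.69 = 10.88 mol
n/ν for Al = 11.75/2 = 5.875
n/ν for Fe2O3 = 10.88/1 = 10.88
Smallest n/ν is Al → limiting reagent.
n(Al2O3) = (1/2) × 11.75 = 5.875 mol
mass = 5.875 × 101.96 = 599.0 g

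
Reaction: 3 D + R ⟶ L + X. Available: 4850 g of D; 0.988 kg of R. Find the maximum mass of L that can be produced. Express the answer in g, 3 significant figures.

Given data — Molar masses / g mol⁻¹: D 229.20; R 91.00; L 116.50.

n(D) = 4850 / 229.20 = 21.16 mol
n(R) = 0.9880×1000 / 91.00 = 10.86 mol
n/ν → D: 7.053, R: 10.86; D is limiting.
n(L) = (1/3) × 21.16 = 7.053 mol
mass = 7.053 × 116.50 = 821.7 g

822 g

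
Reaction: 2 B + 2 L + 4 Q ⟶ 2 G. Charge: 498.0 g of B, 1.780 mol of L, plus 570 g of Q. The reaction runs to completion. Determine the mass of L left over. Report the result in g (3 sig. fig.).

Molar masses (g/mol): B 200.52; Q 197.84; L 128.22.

n(B) = 498.0 / 200.52 = 2.484 mol
n(L) = 1.780 mol
n(Q) = 570.0 / 197.84 = 2.881 mol
n/ν → B: 1.242, L: 0.8900, Q: 0.7203; Q is limiting.
L consumed = (2/4) × 2.881 = 1.441 mol
L remaining = 1.780 − 1.441 = 0.3390 mol
mass = 0.3390 × 128.22 = 43.47 g

43.5 g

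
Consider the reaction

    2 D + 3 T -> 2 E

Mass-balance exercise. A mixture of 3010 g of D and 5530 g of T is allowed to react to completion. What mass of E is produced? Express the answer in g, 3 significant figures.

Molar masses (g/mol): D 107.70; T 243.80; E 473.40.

n(D) = 3010 / 107.70 = 27.95 mol
n(T) = 5530 / 243.80 = 22.68 mol
n/ν for D = 27.95/2 = 13.98
n/ν for T = 22.68/3 = 7.560
Smallest n/ν is T → limiting reagent.
n(E) = (2/3) × 22.68 = 15.12 mol
mass = 15.12 × 473.40 = 7158 g

7160 g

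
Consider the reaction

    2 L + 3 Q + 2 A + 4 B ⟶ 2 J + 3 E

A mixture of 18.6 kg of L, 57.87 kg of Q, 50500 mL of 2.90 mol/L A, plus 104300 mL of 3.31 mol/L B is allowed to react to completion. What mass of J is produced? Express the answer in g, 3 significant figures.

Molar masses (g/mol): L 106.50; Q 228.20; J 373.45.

n(L) = 18.60×1000 / 106.50 = 174.6 mol
n(Q) = 57.87×1000 / 228.20 = 253.6 mol
n(A) = 2.90 × 50500/1000 = 146.5 mol
n(B) = 3.31 × 104300/1000 = 345.2 mol
n/ν → L: 87.30, Q: 84.53, A: 73.25, B: 86.30; A is limiting.
n(J) = (2/2) × 146.5 = 146.5 mol
mass = 146.5 × 373.45 = 54710 g

54700 g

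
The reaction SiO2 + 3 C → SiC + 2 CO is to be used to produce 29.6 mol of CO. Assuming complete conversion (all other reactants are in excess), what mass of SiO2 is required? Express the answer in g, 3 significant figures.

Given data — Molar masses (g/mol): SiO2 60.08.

889 g

n(CO) = 29.60 mol
n(SiO2) = (1/2) × 29.60 = 14.80 mol
mass = 14.80 × 60.08 = 889.2 g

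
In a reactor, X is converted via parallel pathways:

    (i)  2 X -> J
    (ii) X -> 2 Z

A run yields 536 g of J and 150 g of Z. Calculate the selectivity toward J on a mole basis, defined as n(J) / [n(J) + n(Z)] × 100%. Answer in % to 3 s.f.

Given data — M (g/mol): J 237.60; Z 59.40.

47.2 %

n(J) = 536 / 237.60 = 2.256 mol
n(Z) = 150 / 59.40 = 2.525 mol
selectivity = 2.256/(2.256+2.525) × 100 = 47.19 %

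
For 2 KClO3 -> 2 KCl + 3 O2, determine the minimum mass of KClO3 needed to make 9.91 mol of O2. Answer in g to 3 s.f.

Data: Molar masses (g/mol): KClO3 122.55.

n(O2) = 9.910 mol
n(KClO3) = (2/3) × 9.910 = 6.607 mol
mass = 6.607 × 122.55 = 809.7 g

810 g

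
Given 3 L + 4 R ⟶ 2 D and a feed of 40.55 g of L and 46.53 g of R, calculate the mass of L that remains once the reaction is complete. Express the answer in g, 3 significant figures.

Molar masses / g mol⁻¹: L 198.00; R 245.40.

12.4 g

n(L) = 40.55 / 198.00 = 0.2048 mol
n(R) = 46.53 / 245.40 = 0.1896 mol
n/ν for L = 0.2048/3 = 0.06827
n/ν for R = 0.1896/4 = 0.04740
Smallest n/ν is R → limiting reagent.
L consumed = (3/4) × 0.1896 = 0.1422 mol
L remaining = 0.2048 − 0.1422 = 0.06260 mol
mass = 0.06260 × 198.00 = 12.39 g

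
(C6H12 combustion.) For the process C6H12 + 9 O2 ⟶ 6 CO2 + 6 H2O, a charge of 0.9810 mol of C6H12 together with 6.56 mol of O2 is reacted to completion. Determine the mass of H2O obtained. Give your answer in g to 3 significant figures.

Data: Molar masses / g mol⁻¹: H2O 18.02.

78.8 g

n(C6H12) = 0.9810 mol
n(O2) = 6.560 mol
n/ν for C6H12 = 0.9810/1 = 0.9810
n/ν for O2 = 6.560/9 = 0.7289
Smallest n/ν is O2 → limiting reagent.
n(H2O) = (6/9) × 6.560 = 4.373 mol
mass = 4.373 × 18.02 = 78.80 g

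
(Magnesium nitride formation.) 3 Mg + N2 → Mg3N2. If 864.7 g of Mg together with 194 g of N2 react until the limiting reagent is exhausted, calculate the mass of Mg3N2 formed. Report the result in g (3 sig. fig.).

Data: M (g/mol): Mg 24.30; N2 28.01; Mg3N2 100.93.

n(Mg) = 864.7 / 24.30 = 35.58 mol
n(N2) = 194.0 / 28.01 = 6.926 mol
n/ν for Mg = 35.58/3 = 11.86
n/ν for N2 = 6.926/1 = 6.926
Smallest n/ν is N2 → limiting reagent.
n(Mg3N2) = (1/1) × 6.926 = 6.926 mol
mass = 6.926 × 100.93 = 699.0 g

699 g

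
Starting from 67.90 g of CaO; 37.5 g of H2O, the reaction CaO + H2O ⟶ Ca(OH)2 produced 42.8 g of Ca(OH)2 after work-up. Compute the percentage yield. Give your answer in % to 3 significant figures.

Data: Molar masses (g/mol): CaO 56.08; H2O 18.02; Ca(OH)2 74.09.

n(CaO) = 67.90 / 56.08 = 1.211 mol
n(H2O) = 37.50 / 18.02 = 2.081 mol
n/ν for CaO = 1.211/1 = 1.211
n/ν for H2O = 2.081/1 = 2.081
Smallest n/ν is CaO → limiting reagent.
theoretical n(Ca(OH)2) = (1/1) × 1.211 = 1.211 mol → 89.72 g
% yield = 42.8 / 89.72 × 100 = 47.70 %

47.7 %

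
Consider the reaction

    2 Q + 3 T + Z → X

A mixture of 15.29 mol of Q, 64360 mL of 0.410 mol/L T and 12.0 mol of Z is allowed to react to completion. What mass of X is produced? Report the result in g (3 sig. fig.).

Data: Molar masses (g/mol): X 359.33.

2750 g

n(Q) = 15.29 mol
n(T) = 0.410 × 64360/1000 = 26.39 mol
n(Z) = 12.00 mol
n/ν for Q = 15.29/2 = 7.645
n/ν for T = 26.39/3 = 8.797
n/ν for Z = 12.00/1 = 12.00
Smallest n/ν is Q → limiting reagent.
n(X) = (1/2) × 15.29 = 7.645 mol
mass = 7.645 × 359.33 = 2747 g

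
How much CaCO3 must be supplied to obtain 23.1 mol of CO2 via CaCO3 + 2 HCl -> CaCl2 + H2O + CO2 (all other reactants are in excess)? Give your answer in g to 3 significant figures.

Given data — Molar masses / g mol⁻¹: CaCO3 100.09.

n(CO2) = 23.10 mol
n(CaCO3) = (1/1) × 23.10 = 23.10 mol
mass = 23.10 × 100.09 = 2312 g

2310 g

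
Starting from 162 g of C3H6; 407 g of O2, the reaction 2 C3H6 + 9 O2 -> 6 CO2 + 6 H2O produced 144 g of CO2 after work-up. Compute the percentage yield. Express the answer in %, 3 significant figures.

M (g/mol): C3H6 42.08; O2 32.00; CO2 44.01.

n(C3H6) = 162.0 / 42.08 = 3.850 mol
n(O2) = 407.0 / 32.00 = 12.72 mol
n/ν for C3H6 = 3.850/2 = 1.925
n/ν for O2 = 12.72/9 = 1.413
Smallest n/ν is O2 → limiting reagent.
theoretical n(CO2) = (6/9) × 12.72 = 8.480 mol → 373.2 g
% yield = 144 / 373.2 × 100 = 38.59 %

38.6 %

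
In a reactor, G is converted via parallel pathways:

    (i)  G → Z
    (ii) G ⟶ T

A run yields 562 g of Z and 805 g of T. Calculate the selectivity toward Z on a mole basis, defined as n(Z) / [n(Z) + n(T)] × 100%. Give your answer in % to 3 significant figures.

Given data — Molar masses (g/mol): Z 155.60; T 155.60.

41.1 %

n(Z) = 562 / 155.60 = 3.612 mol
n(T) = 805 / 155.60 = 5.174 mol
selectivity = 3.612/(3.612+5.174) × 100 = 41.11 %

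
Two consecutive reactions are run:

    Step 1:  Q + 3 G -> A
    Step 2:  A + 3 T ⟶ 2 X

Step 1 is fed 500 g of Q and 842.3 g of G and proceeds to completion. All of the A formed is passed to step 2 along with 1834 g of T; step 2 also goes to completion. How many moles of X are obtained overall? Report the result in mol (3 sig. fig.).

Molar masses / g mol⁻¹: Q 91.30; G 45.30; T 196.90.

Step 1:
n(Q) = 500.0 / 91.30 = 5.476 mol
n(G) = 842.3 / 45.30 = 18.59 mol
n/ν for Q = 5.476/1 = 5.476
n/ν for G = 18.59/3 = 6.197
Smallest n/ν is Q → limiting reagent.
n(A) produced = (1/1) × 5.476 = 5.476 mol
Step 2:
n(A) available = 5.476 mol
n(T) = 1834 / 196.90 = 9.314 mol
n/ν for A = 5.476/1 = 5.476
n/ν for T = 9.314/3 = 3.105
Smallest n/ν is T → limiting reagent.
n(X) = (2/3) × 9.314 = 6.209 mol

6.21 mol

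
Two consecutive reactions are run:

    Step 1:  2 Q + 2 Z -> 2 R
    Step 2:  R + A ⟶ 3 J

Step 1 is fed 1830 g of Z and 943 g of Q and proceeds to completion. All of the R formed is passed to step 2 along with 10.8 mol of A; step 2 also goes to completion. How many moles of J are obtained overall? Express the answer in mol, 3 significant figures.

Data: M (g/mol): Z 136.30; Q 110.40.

Step 1:
n(Z) = 1830 / 136.30 = 13.43 mol
n(Q) = 943.0 / 110.40 = 8.542 mol
n/ν for Z = 13.43/2 = 6.715
n/ν for Q = 8.542/2 = 4.271
Smallest n/ν is Q → limiting reagent.
n(R) produced = (2/2) × 8.542 = 8.542 mol
Step 2:
n(R) available = 8.542 mol
n(A) = 10.80 mol
n/ν for R = 8.542/1 = 8.542
n/ν for A = 10.80/1 = 10.80
Smallest n/ν is R → limiting reagent.
n(J) = (3/1) × 8.542 = 25.63 mol

25.6 mol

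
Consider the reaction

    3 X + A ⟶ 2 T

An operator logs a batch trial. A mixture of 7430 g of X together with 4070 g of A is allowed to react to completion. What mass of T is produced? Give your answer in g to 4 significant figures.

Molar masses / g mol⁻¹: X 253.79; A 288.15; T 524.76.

n(X) = 7430 / 253.79 = 29.28 mol
n(A) = 4070 / 288.15 = 14.12 mol
n/ν → X: 9.760, A: 14.12; X is limiting.
n(T) = (2/3) × 29.28 = 19.52 mol
mass = 19.52 × 524.76 = 10240 g

10240 g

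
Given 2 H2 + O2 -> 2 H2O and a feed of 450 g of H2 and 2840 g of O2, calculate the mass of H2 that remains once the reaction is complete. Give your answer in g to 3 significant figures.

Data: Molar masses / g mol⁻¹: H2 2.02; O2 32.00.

91.5 g

n(H2) = 450.0 / 2.02 = 222.8 mol
n(O2) = 2840 / 32.00 = 88.75 mol
n/ν for H2 = 222.8/2 = 111.4
n/ν for O2 = 88.75/1 = 88.75
Smallest n/ν is O2 → limiting reagent.
H2 consumed = (2/1) × 88.75 = 177.5 mol
H2 remaining = 222.8 − 177.5 = 45.30 mol
mass = 45.30 × 2.02 = 91.51 g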